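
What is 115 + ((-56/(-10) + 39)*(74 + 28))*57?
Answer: 1297097/5 ≈ 2.5942e+5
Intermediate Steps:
115 + ((-56/(-10) + 39)*(74 + 28))*57 = 115 + ((-56*(-⅒) + 39)*102)*57 = 115 + ((28/5 + 39)*102)*57 = 115 + ((223/5)*102)*57 = 115 + (22746/5)*57 = 115 + 1296522/5 = 1297097/5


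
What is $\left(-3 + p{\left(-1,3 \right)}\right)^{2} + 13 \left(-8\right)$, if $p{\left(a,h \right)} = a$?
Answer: $-88$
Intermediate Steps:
$\left(-3 + p{\left(-1,3 \right)}\right)^{2} + 13 \left(-8\right) = \left(-3 - 1\right)^{2} + 13 \left(-8\right) = \left(-4\right)^{2} - 104 = 16 - 104 = -88$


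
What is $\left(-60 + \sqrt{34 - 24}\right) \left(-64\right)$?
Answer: $3840 - 64 \sqrt{10} \approx 3637.6$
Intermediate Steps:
$\left(-60 + \sqrt{34 - 24}\right) \left(-64\right) = \left(-60 + \sqrt{10}\right) \left(-64\right) = 3840 - 64 \sqrt{10}$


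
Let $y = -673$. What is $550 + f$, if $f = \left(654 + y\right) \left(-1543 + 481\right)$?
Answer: $20728$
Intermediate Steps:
$f = 20178$ ($f = \left(654 - 673\right) \left(-1543 + 481\right) = \left(-19\right) \left(-1062\right) = 20178$)
$550 + f = 550 + 20178 = 20728$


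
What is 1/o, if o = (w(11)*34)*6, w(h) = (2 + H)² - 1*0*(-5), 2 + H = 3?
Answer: 1/1836 ≈ 0.00054466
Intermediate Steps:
H = 1 (H = -2 + 3 = 1)
w(h) = 9 (w(h) = (2 + 1)² - 1*0*(-5) = 3² + 0*(-5) = 9 + 0 = 9)
o = 1836 (o = (9*34)*6 = 306*6 = 1836)
1/o = 1/1836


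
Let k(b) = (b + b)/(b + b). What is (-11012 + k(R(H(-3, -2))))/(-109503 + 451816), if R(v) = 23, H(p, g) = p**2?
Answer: -11011/342313 ≈ -0.032166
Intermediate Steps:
k(b) = 1 (k(b) = (2*b)/((2*b)) = (2*b)*(1/(2*b)) = 1)
(-11012 + k(R(H(-3, -2))))/(-109503 + 451816) = (-11012 + 1)/(-109503 + 451816) = -11011/342313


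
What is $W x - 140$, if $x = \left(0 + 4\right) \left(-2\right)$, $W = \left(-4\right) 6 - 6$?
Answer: $100$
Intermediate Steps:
$W = -30$ ($W = -24 - 6 = -30$)
$x = -8$ ($x = 4 \left(-2\right) = -8$)
$W x - 140 = \left(-30\right) \left(-8\right) - 140 = 240 - 140 = 100$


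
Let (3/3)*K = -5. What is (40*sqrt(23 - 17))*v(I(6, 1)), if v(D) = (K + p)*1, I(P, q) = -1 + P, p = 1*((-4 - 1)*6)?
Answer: -1400*sqrt(6) ≈ -3429.3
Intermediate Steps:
K = -5
p = -30 (p = 1*(-5*6) = 1*(-30) = -30)
v(D) = -35 (v(D) = (-5 - 30)*1 = -35*1 = -35)
(40*sqrt(23 - 17))*v(I(6, 1)) = (40*sqrt(23 - 17))*(-35) = (40*sqrt(6))*(-35) = -1400*sqrt(6)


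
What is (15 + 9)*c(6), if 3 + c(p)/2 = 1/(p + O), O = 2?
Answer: -138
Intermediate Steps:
c(p) = -6 + 2/(2 + p) (c(p) = -6 + 2/(p + 2) = -6 + 2/(2 + p))
(15 + 9)*c(6) = (15 + 9)*(2*(-5 - 3*6)/(2 + 6)) = 24*(2*(-5 - 18)/8) = 24*(2*(1/8)*(-23)) = 24*(-23/4) = -138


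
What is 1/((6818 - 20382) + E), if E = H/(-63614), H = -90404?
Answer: -31807/431384946 ≈ -7.3732e-5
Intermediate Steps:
E = 45202/31807 (E = -90404/(-63614) = -90404*(-1/63614) = 45202/31807 ≈ 1.4211)
1/((6818 - 20382) + E) = 1/((6818 - 20382) + 45202/31807) = 1/(-13564 + 45202/31807) = 1/(-431384946/31807) = -31807/431384946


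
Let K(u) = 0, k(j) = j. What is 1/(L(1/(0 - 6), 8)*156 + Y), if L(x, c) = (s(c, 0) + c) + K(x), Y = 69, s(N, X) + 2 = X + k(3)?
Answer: 1/1473 ≈ 0.00067889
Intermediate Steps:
s(N, X) = 1 + X (s(N, X) = -2 + (X + 3) = -2 + (3 + X) = 1 + X)
L(x, c) = 1 + c (L(x, c) = ((1 + 0) + c) + 0 = (1 + c) + 0 = 1 + c)
1/(L(1/(0 - 6), 8)*156 + Y) = 1/((1 + 8)*156 + 69) = 1/(9*156 + 69) = 1/(1404 + 69) = 1/1473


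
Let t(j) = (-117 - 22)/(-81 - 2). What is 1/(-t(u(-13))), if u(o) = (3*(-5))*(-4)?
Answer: -83/139 ≈ -0.59712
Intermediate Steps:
u(o) = 60 (u(o) = -15*(-4) = 60)
t(j) = 139/83 (t(j) = -139/(-83) = -139*(-1/83) = 139/83)
1/(-t(u(-13))) = 1/(-1*139/83) = 1/(-139/83) = -83/139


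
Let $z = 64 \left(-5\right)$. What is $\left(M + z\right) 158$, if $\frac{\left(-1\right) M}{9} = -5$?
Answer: $-43450$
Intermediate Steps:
$M = 45$ ($M = \left(-9\right) \left(-5\right) = 45$)
$z = -320$
$\left(M + z\right) 158 = \left(45 - 320\right) 158 = \left(-275\right) 158 = -43450$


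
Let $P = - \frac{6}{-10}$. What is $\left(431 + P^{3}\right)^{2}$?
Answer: $\frac{2905425604}{15625} \approx 1.8595 \cdot 10^{5}$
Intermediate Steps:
$P = \frac{3}{5}$ ($P = \left(-6\right) \left(- \frac{1}{10}\right) = \frac{3}{5} \approx 0.6$)
$\left(431 + P^{3}\right)^{2} = \left(431 + \left(\frac{3}{5}\right)^{3}\right)^{2} = \left(431 + \frac{27}{125}\right)^{2} = \left(\frac{53902}{125}\right)^{2} = \frac{2905425604}{15625}$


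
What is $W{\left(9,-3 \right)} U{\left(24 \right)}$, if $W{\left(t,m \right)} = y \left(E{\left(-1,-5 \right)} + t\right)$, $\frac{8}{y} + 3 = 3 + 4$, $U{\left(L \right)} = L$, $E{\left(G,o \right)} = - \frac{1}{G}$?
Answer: $480$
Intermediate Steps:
$y = 2$ ($y = \frac{8}{-3 + \left(3 + 4\right)} = \frac{8}{-3 + 7} = \frac{8}{4} = 8 \cdot \frac{1}{4} = 2$)
$W{\left(t,m \right)} = 2 + 2 t$ ($W{\left(t,m \right)} = 2 \left(- \frac{1}{-1} + t\right) = 2 \left(\left(-1\right) \left(-1\right) + t\right) = 2 \left(1 + t\right) = 2 + 2 t$)
$W{\left(9,-3 \right)} U{\left(24 \right)} = \left(2 + 2 \cdot 9\right) 24 = \left(2 + 18\right) 24 = 20 \cdot 24 = 480$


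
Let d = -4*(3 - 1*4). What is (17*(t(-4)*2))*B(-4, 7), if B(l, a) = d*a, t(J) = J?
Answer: -3808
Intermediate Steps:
d = 4 (d = -4*(3 - 4) = -4*(-1) = 4)
B(l, a) = 4*a
(17*(t(-4)*2))*B(-4, 7) = (17*(-4*2))*(4*7) = (17*(-8))*28 = -136*28 = -3808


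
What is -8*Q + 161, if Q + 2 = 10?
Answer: 97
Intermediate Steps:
Q = 8 (Q = -2 + 10 = 8)
-8*Q + 161 = -8*8 + 161 = -64 + 161 = 97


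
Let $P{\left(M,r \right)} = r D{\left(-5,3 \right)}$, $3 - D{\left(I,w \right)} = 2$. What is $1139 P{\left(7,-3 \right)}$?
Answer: $-3417$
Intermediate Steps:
$D{\left(I,w \right)} = 1$ ($D{\left(I,w \right)} = 3 - 2 = 1$)
$P{\left(M,r \right)} = r$ ($P{\left(M,r \right)} = r 1 = r$)
$1139 P{\left(7,-3 \right)} = 1139 \left(-3\right) = -3417$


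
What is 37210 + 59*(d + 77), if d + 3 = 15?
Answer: 42461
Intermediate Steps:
d = 12 (d = -3 + 15 = 12)
37210 + 59*(d + 77) = 37210 + 59*(12 + 77) = 37210 + 59*89 = 37210 + 5251 = 42461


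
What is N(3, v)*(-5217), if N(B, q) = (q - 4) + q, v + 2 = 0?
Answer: 41736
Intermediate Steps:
v = -2 (v = -2 + 0 = -2)
N(B, q) = -4 + 2*q (N(B, q) = (-4 + q) + q = -4 + 2*q)
N(3, v)*(-5217) = (-4 + 2*(-2))*(-5217) = (-4 - 4)*(-5217) = -8*(-5217) = 41736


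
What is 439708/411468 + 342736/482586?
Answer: 14717575889/8273695677 ≈ 1.7788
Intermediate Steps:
439708/411468 + 342736/482586 = 439708*(1/411468) + 342736*(1/482586) = 109927/102867 + 171368/241293 = 14717575889/8273695677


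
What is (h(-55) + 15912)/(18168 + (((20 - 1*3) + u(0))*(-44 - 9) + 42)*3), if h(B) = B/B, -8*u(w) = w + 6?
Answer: 63652/62841 ≈ 1.0129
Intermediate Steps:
u(w) = -¾ - w/8 (u(w) = -(w + 6)/8 = -(6 + w)/8 = -¾ - w/8)
h(B) = 1
(h(-55) + 15912)/(18168 + (((20 - 1*3) + u(0))*(-44 - 9) + 42)*3) = (1 + 15912)/(18168 + (((20 - 1*3) + (-¾ - ⅛*0))*(-44 - 9) + 42)*3) = 15913/(18168 + (((20 - 3) + (-¾ + 0))*(-53) + 42)*3) = 15913/(18168 + ((17 - ¾)*(-53) + 42)*3) = 15913/(18168 + ((65/4)*(-53) + 42)*3) = 15913/(18168 + (-3445/4 + 42)*3) = 15913/(18168 - 3277/4*3) = 15913/(18168 - 9831/4) = 15913/(62841/4) = 15913*(4/62841) = 63652/62841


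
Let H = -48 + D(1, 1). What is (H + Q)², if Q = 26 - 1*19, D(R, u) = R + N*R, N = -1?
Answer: 1681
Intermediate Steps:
D(R, u) = 0 (D(R, u) = R - R = 0)
H = -48 (H = -48 + 0 = -48)
Q = 7 (Q = 26 - 19 = 7)
(H + Q)² = (-48 + 7)² = (-41)² = 1681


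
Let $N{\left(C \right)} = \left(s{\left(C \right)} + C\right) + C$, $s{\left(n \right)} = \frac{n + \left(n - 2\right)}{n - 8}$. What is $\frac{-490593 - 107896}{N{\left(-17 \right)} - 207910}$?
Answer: $\frac{14962225}{5198564} \approx 2.8781$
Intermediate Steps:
$s{\left(n \right)} = \frac{-2 + 2 n}{-8 + n}$ ($s{\left(n \right)} = \frac{n + \left(n - 2\right)}{-8 + n} = \frac{n + \left(-2 + n\right)}{-8 + n} = \frac{-2 + 2 n}{-8 + n}$)
$N{\left(C \right)} = 2 C + \frac{2 \left(-1 + C\right)}{-8 + C}$ ($N{\left(C \right)} = \left(\frac{2 \left(-1 + C\right)}{-8 + C} + C\right) + C = \left(C + \frac{2 \left(-1 + C\right)}{-8 + C}\right) + C = 2 C + \frac{2 \left(-1 + C\right)}{-8 + C}$)
$\frac{-490593 - 107896}{N{\left(-17 \right)} - 207910} = \frac{-490593 - 107896}{\frac{2 \left(-1 + \left(-17\right)^{2} - -119\right)}{-8 - 17} - 207910} = - \frac{598489}{\frac{2 \left(-1 + 289 + 119\right)}{-25} - 207910} = - \frac{598489}{2 \left(- \frac{1}{25}\right) 407 - 207910} = - \frac{598489}{- \frac{814}{25} - 207910} = - \frac{598489}{- \frac{5198564}{25}} = \left(-598489\right) \left(- \frac{25}{5198564}\right) = \frac{14962225}{5198564}$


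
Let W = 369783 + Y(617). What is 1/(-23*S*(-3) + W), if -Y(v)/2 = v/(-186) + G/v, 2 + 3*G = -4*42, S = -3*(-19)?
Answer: 57381/21444589025 ≈ 2.6758e-6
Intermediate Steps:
S = 57
G = -170/3 (G = -2/3 + (-4*42)/3 = -2/3 + (1/3)*(-168) = -2/3 - 56 = -170/3 ≈ -56.667)
Y(v) = v/93 + 340/(3*v) (Y(v) = -2*(v/(-186) - 170/(3*v)) = -2*(v*(-1/186) - 170/(3*v)) = -2*(-v/186 - 170/(3*v)) = -2*(-170/(3*v) - v/186) = v/93 + 340/(3*v))
W = 21218909552/57381 (W = 369783 + (1/93)*(10540 + 617**2)/617 = 369783 + (1/93)*(1/617)*(10540 + 380689) = 369783 + (1/93)*(1/617)*391229 = 369783 + 391229/57381 = 21218909552/57381 ≈ 3.6979e+5)
1/(-23*S*(-3) + W) = 1/(-23*57*(-3) + 21218909552/57381) = 1/(-1311*(-3) + 21218909552/57381) = 1/(3933 + 21218909552/57381) = 1/(21444589025/57381) = 57381/21444589025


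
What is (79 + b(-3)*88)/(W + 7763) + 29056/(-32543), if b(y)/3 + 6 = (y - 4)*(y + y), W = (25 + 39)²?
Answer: -32715535/385927437 ≈ -0.084771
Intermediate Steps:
W = 4096 (W = 64² = 4096)
b(y) = -18 + 6*y*(-4 + y) (b(y) = -18 + 3*((y - 4)*(y + y)) = -18 + 3*((-4 + y)*(2*y)) = -18 + 3*(2*y*(-4 + y)) = -18 + 6*y*(-4 + y))
(79 + b(-3)*88)/(W + 7763) + 29056/(-32543) = (79 + (-18 - 24*(-3) + 6*(-3)²)*88)/(4096 + 7763) + 29056/(-32543) = (79 + (-18 + 72 + 6*9)*88)/11859 + 29056*(-1/32543) = (79 + (-18 + 72 + 54)*88)*(1/11859) - 29056/32543 = (79 + 108*88)*(1/11859) - 29056/32543 = (79 + 9504)*(1/11859) - 29056/32543 = 9583*(1/11859) - 29056/32543 = 9583/11859 - 29056/32543 = -32715535/385927437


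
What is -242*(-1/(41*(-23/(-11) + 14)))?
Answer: 2662/7257 ≈ 0.36682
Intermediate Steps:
-242*(-1/(41*(-23/(-11) + 14))) = -242*(-1/(41*(-23*(-1/11) + 14))) = -242*(-1/(41*(23/11 + 14))) = -242/((177/11)*(-41)) = -242/(-7257/11) = -242*(-11/7257) = 2662/7257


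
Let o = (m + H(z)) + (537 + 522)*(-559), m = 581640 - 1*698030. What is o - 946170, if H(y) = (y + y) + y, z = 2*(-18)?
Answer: -1654649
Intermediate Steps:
z = -36
m = -116390 (m = 581640 - 698030 = -116390)
H(y) = 3*y (H(y) = 2*y + y = 3*y)
o = -708479 (o = (-116390 + 3*(-36)) + (537 + 522)*(-559) = (-116390 - 108) + 1059*(-559) = -116498 - 591981 = -708479)
o - 946170 = -708479 - 946170 = -1654649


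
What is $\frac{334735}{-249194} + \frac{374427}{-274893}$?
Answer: $- \frac{61773756731}{22833895414} \approx -2.7054$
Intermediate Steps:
$\frac{334735}{-249194} + \frac{374427}{-274893} = 334735 \left(- \frac{1}{249194}\right) + 374427 \left(- \frac{1}{274893}\right) = - \frac{334735}{249194} - \frac{124809}{91631} = - \frac{61773756731}{22833895414}$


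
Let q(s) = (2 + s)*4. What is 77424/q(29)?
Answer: 19356/31 ≈ 624.39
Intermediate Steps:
q(s) = 8 + 4*s
77424/q(29) = 77424/(8 + 4*29) = 77424/(8 + 116) = 77424/124 = 77424*(1/124) = 19356/31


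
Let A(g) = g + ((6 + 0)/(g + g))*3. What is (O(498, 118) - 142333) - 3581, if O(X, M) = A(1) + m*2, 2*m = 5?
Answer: -145899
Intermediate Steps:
A(g) = g + 9/g (A(g) = g + (6/((2*g)))*3 = g + (6*(1/(2*g)))*3 = g + (3/g)*3 = g + 9/g)
m = 5/2 (m = (1/2)*5 = 5/2 ≈ 2.5000)
O(X, M) = 15 (O(X, M) = (1 + 9/1) + (5/2)*2 = (1 + 9*1) + 5 = (1 + 9) + 5 = 10 + 5 = 15)
(O(498, 118) - 142333) - 3581 = (15 - 142333) - 3581 = -142318 - 3581 = -145899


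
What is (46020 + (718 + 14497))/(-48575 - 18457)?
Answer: -61235/67032 ≈ -0.91352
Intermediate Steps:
(46020 + (718 + 14497))/(-48575 - 18457) = (46020 + 15215)/(-67032) = 61235*(-1/67032) = -61235/67032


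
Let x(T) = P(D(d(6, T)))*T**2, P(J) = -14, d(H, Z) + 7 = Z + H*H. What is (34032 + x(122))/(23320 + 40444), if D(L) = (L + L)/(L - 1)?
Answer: -2294/839 ≈ -2.7342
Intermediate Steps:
d(H, Z) = -7 + Z + H**2 (d(H, Z) = -7 + (Z + H*H) = -7 + (Z + H**2) = -7 + Z + H**2)
D(L) = 2*L/(-1 + L) (D(L) = (2*L)/(-1 + L) = 2*L/(-1 + L))
x(T) = -14*T**2
(34032 + x(122))/(23320 + 40444) = (34032 - 14*122**2)/(23320 + 40444) = (34032 - 14*14884)/63764 = (34032 - 208376)*(1/63764) = -174344*1/63764 = -2294/839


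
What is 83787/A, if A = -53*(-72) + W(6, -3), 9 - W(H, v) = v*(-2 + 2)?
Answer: 27929/1275 ≈ 21.905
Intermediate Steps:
W(H, v) = 9 (W(H, v) = 9 - v*(-2 + 2) = 9 - v*0 = 9 - 1*0 = 9 + 0 = 9)
A = 3825 (A = -53*(-72) + 9 = 3816 + 9 = 3825)
83787/A = 83787/3825 = 83787*(1/3825) = 27929/1275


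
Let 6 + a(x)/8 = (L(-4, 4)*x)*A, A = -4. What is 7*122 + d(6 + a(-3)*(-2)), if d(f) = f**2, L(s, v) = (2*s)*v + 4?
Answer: 30009338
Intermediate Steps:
L(s, v) = 4 + 2*s*v (L(s, v) = 2*s*v + 4 = 4 + 2*s*v)
a(x) = -48 + 896*x (a(x) = -48 + 8*(((4 + 2*(-4)*4)*x)*(-4)) = -48 + 8*(((4 - 32)*x)*(-4)) = -48 + 8*(-28*x*(-4)) = -48 + 8*(112*x) = -48 + 896*x)
7*122 + d(6 + a(-3)*(-2)) = 7*122 + (6 + (-48 + 896*(-3))*(-2))**2 = 854 + (6 + (-48 - 2688)*(-2))**2 = 854 + (6 - 2736*(-2))**2 = 854 + (6 + 5472)**2 = 854 + 5478**2 = 854 + 30008484 = 30009338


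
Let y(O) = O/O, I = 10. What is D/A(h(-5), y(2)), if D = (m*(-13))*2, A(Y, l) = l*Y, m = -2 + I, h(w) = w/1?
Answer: 208/5 ≈ 41.600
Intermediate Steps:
h(w) = w (h(w) = w*1 = w)
y(O) = 1
m = 8 (m = -2 + 10 = 8)
A(Y, l) = Y*l
D = -208 (D = (8*(-13))*2 = -104*2 = -208)
D/A(h(-5), y(2)) = -208/((-5*1)) = -208/(-5) = -208*(-⅕) = 208/5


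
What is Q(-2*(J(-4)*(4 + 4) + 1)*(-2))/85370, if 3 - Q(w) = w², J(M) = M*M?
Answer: -266253/85370 ≈ -3.1188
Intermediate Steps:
J(M) = M²
Q(w) = 3 - w²
Q(-2*(J(-4)*(4 + 4) + 1)*(-2))/85370 = (3 - (-2*((-4)²*(4 + 4) + 1)*(-2))²)/85370 = (3 - (-2*(16*8 + 1)*(-2))²)*(1/85370) = (3 - (-2*(128 + 1)*(-2))²)*(1/85370) = (3 - (-2*129*(-2))²)*(1/85370) = (3 - (-258*(-2))²)*(1/85370) = (3 - 1*516²)*(1/85370) = (3 - 1*266256)*(1/85370) = (3 - 266256)*(1/85370) = -266253*1/85370 = -266253/85370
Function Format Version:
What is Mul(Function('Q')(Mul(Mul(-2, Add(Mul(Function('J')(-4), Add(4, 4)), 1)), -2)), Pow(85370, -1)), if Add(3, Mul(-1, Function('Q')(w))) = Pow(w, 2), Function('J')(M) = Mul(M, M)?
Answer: Rational(-266253, 85370) ≈ -3.1188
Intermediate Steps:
Function('J')(M) = Pow(M, 2)
Function('Q')(w) = Add(3, Mul(-1, Pow(w, 2)))
Mul(Function('Q')(Mul(Mul(-2, Add(Mul(Function('J')(-4), Add(4, 4)), 1)), -2)), Pow(85370, -1)) = Mul(Add(3, Mul(-1, Pow(Mul(Mul(-2, Add(Mul(Pow(-4, 2), Add(4, 4)), 1)), -2), 2))), Pow(85370, -1)) = Mul(Add(3, Mul(-1, Pow(Mul(Mul(-2, Add(Mul(16, 8), 1)), -2), 2))), Rational(1, 85370)) = Mul(Add(3, Mul(-1, Pow(Mul(Mul(-2, Add(128, 1)), -2), 2))), Rational(1, 85370)) = Mul(Add(3, Mul(-1, Pow(Mul(Mul(-2, 129), -2), 2))), Rational(1, 85370)) = Mul(Add(3, Mul(-1, Pow(Mul(-258, -2), 2))), Rational(1, 85370)) = Mul(Add(3, Mul(-1, Pow(516, 2))), Rational(1, 85370)) = Mul(Add(3, Mul(-1, 266256)), Rational(1, 85370)) = Mul(Add(3, -266256), Rational(1, 85370)) = Mul(-266253, Rational(1, 85370)) = Rational(-266253, 85370)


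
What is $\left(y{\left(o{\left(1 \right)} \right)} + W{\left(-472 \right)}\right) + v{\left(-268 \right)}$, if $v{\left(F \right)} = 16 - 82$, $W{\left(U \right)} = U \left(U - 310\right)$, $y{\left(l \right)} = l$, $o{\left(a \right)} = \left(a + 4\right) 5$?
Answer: $369063$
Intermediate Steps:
$o{\left(a \right)} = 20 + 5 a$ ($o{\left(a \right)} = \left(4 + a\right) 5 = 20 + 5 a$)
$W{\left(U \right)} = U \left(-310 + U\right)$
$v{\left(F \right)} = -66$ ($v{\left(F \right)} = 16 - 82 = -66$)
$\left(y{\left(o{\left(1 \right)} \right)} + W{\left(-472 \right)}\right) + v{\left(-268 \right)} = \left(\left(20 + 5 \cdot 1\right) - 472 \left(-310 - 472\right)\right) - 66 = \left(\left(20 + 5\right) - -369104\right) - 66 = \left(25 + 369104\right) - 66 = 369129 - 66 = 369063$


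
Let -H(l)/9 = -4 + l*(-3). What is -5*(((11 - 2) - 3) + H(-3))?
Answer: 195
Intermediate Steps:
H(l) = 36 + 27*l (H(l) = -9*(-4 + l*(-3)) = -9*(-4 - 3*l) = 36 + 27*l)
-5*(((11 - 2) - 3) + H(-3)) = -5*(((11 - 2) - 3) + (36 + 27*(-3))) = -5*((9 - 3) + (36 - 81)) = -5*(6 - 45) = -5*(-39) = 195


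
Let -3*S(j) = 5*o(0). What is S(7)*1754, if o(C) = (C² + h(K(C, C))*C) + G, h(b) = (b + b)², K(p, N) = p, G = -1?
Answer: 8770/3 ≈ 2923.3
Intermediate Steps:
h(b) = 4*b² (h(b) = (2*b)² = 4*b²)
o(C) = -1 + C² + 4*C³ (o(C) = (C² + (4*C²)*C) - 1 = (C² + 4*C³) - 1 = -1 + C² + 4*C³)
S(j) = 5/3 (S(j) = -5*(-1 + 0² + 4*0³)/3 = -5*(-1 + 0 + 4*0)/3 = -5*(-1 + 0 + 0)/3 = -5*(-1)/3 = -⅓*(-5) = 5/3)
S(7)*1754 = (5/3)*1754 = 8770/3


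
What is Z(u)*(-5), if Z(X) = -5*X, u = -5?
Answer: -125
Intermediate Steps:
Z(u)*(-5) = -5*(-5)*(-5) = 25*(-5) = -125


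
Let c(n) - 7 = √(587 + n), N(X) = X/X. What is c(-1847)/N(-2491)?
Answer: 7 + 6*I*√35 ≈ 7.0 + 35.496*I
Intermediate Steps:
N(X) = 1
c(n) = 7 + √(587 + n)
c(-1847)/N(-2491) = (7 + √(587 - 1847))/1 = (7 + √(-1260))*1 = (7 + 6*I*√35)*1 = 7 + 6*I*√35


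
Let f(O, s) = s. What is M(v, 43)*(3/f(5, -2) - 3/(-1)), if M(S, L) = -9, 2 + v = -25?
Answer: -27/2 ≈ -13.500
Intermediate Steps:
v = -27 (v = -2 - 25 = -27)
M(v, 43)*(3/f(5, -2) - 3/(-1)) = -9*(3/(-2) - 3/(-1)) = -9*(3*(-½) - 3*(-1)) = -9*(-3/2 + 3) = -9*3/2 = -27/2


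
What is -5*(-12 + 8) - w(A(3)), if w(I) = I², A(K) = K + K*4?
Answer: -205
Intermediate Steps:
A(K) = 5*K (A(K) = K + 4*K = 5*K)
-5*(-12 + 8) - w(A(3)) = -5*(-12 + 8) - (5*3)² = -5*(-4) - 1*15² = 20 - 1*225 = 20 - 225 = -205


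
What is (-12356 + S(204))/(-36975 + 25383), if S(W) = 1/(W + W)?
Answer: 5041247/4729536 ≈ 1.0659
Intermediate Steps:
S(W) = 1/(2*W)
(-12356 + S(204))/(-36975 + 25383) = (-12356 + (1/2)/204)/(-36975 + 25383) = (-12356 + (1/2)*(1/204))/(-11592) = (-12356 + 1/408)*(-1/11592) = -5041247/408*(-1/11592) = 5041247/4729536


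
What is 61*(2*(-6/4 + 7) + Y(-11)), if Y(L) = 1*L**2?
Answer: 8052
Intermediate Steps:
Y(L) = L**2
61*(2*(-6/4 + 7) + Y(-11)) = 61*(2*(-6/4 + 7) + (-11)**2) = 61*(2*(-6*1/4 + 7) + 121) = 61*(2*(-3/2 + 7) + 121) = 61*(2*(11/2) + 121) = 61*(11 + 121) = 61*132 = 8052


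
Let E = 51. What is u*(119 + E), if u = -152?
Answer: -25840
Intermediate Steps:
u*(119 + E) = -152*(119 + 51) = -152*170 = -25840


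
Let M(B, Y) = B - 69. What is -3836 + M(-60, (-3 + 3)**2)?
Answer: -3965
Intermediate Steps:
M(B, Y) = -69 + B
-3836 + M(-60, (-3 + 3)**2) = -3836 + (-69 - 60) = -3836 - 129 = -3965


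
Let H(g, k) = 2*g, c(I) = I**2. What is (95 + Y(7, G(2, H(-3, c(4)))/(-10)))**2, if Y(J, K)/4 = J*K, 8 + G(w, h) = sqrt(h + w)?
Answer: 68757/5 - 32872*I/25 ≈ 13751.0 - 1314.9*I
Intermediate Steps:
G(w, h) = -8 + sqrt(h + w)
Y(J, K) = 4*J*K (Y(J, K) = 4*(J*K) = 4*J*K)
(95 + Y(7, G(2, H(-3, c(4)))/(-10)))**2 = (95 + 4*7*((-8 + sqrt(2*(-3) + 2))/(-10)))**2 = (95 + 4*7*((-8 + sqrt(-6 + 2))*(-1/10)))**2 = (95 + 4*7*((-8 + sqrt(-4))*(-1/10)))**2 = (95 + 4*7*((-8 + 2*I)*(-1/10)))**2 = (95 + 4*7*(4/5 - I/5))**2 = (95 + (112/5 - 28*I/5))**2 = (587/5 - 28*I/5)**2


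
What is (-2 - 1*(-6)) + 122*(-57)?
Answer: -6950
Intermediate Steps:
(-2 - 1*(-6)) + 122*(-57) = (-2 + 6) - 6954 = 4 - 6954 = -6950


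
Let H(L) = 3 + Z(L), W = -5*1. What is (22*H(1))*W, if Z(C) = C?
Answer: -440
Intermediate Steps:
W = -5
H(L) = 3 + L
(22*H(1))*W = (22*(3 + 1))*(-5) = (22*4)*(-5) = 88*(-5) = -440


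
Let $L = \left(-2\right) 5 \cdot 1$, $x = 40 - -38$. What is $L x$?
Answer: $-780$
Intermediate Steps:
$x = 78$ ($x = 40 + 38 = 78$)
$L = -10$ ($L = \left(-10\right) 1 = -10$)
$L x = \left(-10\right) 78 = -780$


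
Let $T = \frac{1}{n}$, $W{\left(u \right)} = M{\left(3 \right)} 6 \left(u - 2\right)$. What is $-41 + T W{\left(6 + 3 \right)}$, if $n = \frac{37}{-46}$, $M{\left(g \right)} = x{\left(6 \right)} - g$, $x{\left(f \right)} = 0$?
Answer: $\frac{4279}{37} \approx 115.65$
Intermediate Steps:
$M{\left(g \right)} = - g$ ($M{\left(g \right)} = 0 - g = - g$)
$n = - \frac{37}{46}$ ($n = 37 \left(- \frac{1}{46}\right) = - \frac{37}{46} \approx -0.80435$)
$W{\left(u \right)} = 36 - 18 u$ ($W{\left(u \right)} = \left(-1\right) 3 \cdot 6 \left(u - 2\right) = - 3 \cdot 6 \left(-2 + u\right) = - 3 \left(-12 + 6 u\right) = 36 - 18 u$)
$T = - \frac{46}{37}$ ($T = \frac{1}{- \frac{37}{46}} = - \frac{46}{37} \approx -1.2432$)
$-41 + T W{\left(6 + 3 \right)} = -41 - \frac{46 \left(36 - 18 \left(6 + 3\right)\right)}{37} = -41 - \frac{46 \left(36 - 162\right)}{37} = -41 - - \frac{5796}{37} = -41 + \frac{5796}{37} = \frac{4279}{37}$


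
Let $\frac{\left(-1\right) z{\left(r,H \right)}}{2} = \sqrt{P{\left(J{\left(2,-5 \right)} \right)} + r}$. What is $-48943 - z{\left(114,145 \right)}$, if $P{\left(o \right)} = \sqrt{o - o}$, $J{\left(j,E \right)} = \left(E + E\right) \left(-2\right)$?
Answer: $-48943 + 2 \sqrt{114} \approx -48922.0$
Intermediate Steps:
$J{\left(j,E \right)} = - 4 E$ ($J{\left(j,E \right)} = 2 E \left(-2\right) = - 4 E$)
$P{\left(o \right)} = 0$ ($P{\left(o \right)} = \sqrt{0} = 0$)
$z{\left(r,H \right)} = - 2 \sqrt{r}$ ($z{\left(r,H \right)} = - 2 \sqrt{0 + r} = - 2 \sqrt{r}$)
$-48943 - z{\left(114,145 \right)} = -48943 - - 2 \sqrt{114} = -48943 + 2 \sqrt{114}$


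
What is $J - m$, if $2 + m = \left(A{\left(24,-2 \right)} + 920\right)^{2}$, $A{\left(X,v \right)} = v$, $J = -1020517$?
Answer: $-1863239$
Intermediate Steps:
$m = 842722$ ($m = -2 + \left(-2 + 920\right)^{2} = -2 + 918^{2} = -2 + 842724 = 842722$)
$J - m = -1020517 - 842722 = -1863239$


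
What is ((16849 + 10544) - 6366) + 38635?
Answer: 59662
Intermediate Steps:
((16849 + 10544) - 6366) + 38635 = (27393 - 6366) + 38635 = 21027 + 38635 = 59662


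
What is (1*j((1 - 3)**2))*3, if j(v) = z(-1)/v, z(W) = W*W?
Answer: 3/4 ≈ 0.75000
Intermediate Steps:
z(W) = W**2
j(v) = 1/v (j(v) = (-1)**2/v = 1/v)
(1*j((1 - 3)**2))*3 = (1/(1 - 3)**2)*3 = (1/(-2)**2)*3 = (1/4)*3 = 3/4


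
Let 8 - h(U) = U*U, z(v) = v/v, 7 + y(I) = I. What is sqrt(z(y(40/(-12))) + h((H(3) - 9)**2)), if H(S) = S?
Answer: 3*I*sqrt(143) ≈ 35.875*I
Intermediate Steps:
y(I) = -7 + I
z(v) = 1
h(U) = 8 - U**2 (h(U) = 8 - U*U = 8 - U**2)
sqrt(z(y(40/(-12))) + h((H(3) - 9)**2)) = sqrt(1 + (8 - ((3 - 9)**2)**2)) = sqrt(1 + (8 - ((-6)**2)**2)) = sqrt(1 + (8 - 1*36**2)) = sqrt(1 + (8 - 1*1296)) = sqrt(1 + (8 - 1296)) = sqrt(1 - 1288) = sqrt(-1287) = 3*I*sqrt(143)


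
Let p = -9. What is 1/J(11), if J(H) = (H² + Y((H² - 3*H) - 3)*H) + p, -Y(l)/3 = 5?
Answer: -1/53 ≈ -0.018868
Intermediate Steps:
Y(l) = -15 (Y(l) = -3*5 = -15)
J(H) = -9 + H² - 15*H (J(H) = (H² - 15*H) - 9 = -9 + H² - 15*H)
1/J(11) = 1/(-9 + 11² - 15*11) = 1/(-9 + 121 - 165) = 1/(-53) = -1/53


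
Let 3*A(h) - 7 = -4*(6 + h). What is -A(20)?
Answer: 97/3 ≈ 32.333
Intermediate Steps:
A(h) = -17/3 - 4*h/3 (A(h) = 7/3 + (-4*(6 + h))/3 = 7/3 + (-24 - 4*h)/3 = 7/3 + (-8 - 4*h/3) = -17/3 - 4*h/3)
-A(20) = -(-17/3 - 4/3*20) = -(-17/3 - 80/3) = -1*(-97/3) = 97/3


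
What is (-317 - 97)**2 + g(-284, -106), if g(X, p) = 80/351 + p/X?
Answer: 8542749395/49842 ≈ 1.7140e+5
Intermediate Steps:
g(X, p) = 80/351 + p/X (g(X, p) = 80*(1/351) + p/X = 80/351 + p/X)
(-317 - 97)**2 + g(-284, -106) = (-317 - 97)**2 + (80/351 - 106/(-284)) = (-414)**2 + (80/351 - 106*(-1/284)) = 171396 + (80/351 + 53/142) = 171396 + 29963/49842 = 8542749395/49842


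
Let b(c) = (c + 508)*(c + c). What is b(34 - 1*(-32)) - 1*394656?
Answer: -318888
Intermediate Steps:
b(c) = 2*c*(508 + c) (b(c) = (508 + c)*(2*c) = 2*c*(508 + c))
b(34 - 1*(-32)) - 1*394656 = 2*(34 - 1*(-32))*(508 + (34 - 1*(-32))) - 1*394656 = 2*(34 + 32)*(508 + (34 + 32)) - 394656 = 2*66*(508 + 66) - 394656 = 2*66*574 - 394656 = 75768 - 394656 = -318888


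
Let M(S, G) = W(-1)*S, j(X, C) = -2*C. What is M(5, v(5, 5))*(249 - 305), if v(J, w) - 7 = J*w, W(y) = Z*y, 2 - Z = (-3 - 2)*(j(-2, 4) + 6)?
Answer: -2240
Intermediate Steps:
Z = -8 (Z = 2 - (-3 - 2)*(-2*4 + 6) = 2 - (-5)*(-8 + 6) = 2 - (-5)*(-2) = 2 - 1*10 = 2 - 10 = -8)
W(y) = -8*y
v(J, w) = 7 + J*w
M(S, G) = 8*S (M(S, G) = (-8*(-1))*S = 8*S)
M(5, v(5, 5))*(249 - 305) = (8*5)*(249 - 305) = 40*(-56) = -2240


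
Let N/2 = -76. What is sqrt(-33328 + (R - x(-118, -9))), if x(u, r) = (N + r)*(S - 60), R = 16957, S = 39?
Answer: 2*I*sqrt(4938) ≈ 140.54*I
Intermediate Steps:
N = -152 (N = 2*(-76) = -152)
x(u, r) = 3192 - 21*r (x(u, r) = (-152 + r)*(39 - 60) = (-152 + r)*(-21) = 3192 - 21*r)
sqrt(-33328 + (R - x(-118, -9))) = sqrt(-33328 + (16957 - (3192 - 21*(-9)))) = sqrt(-33328 + (16957 - (3192 + 189))) = sqrt(-33328 + (16957 - 1*3381)) = sqrt(-33328 + (16957 - 3381)) = sqrt(-33328 + 13576) = sqrt(-19752) = 2*I*sqrt(4938)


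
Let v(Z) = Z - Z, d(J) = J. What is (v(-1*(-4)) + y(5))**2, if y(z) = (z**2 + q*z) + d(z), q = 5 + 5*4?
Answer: 24025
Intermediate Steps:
q = 25 (q = 5 + 20 = 25)
y(z) = z**2 + 26*z (y(z) = (z**2 + 25*z) + z = z**2 + 26*z)
v(Z) = 0
(v(-1*(-4)) + y(5))**2 = (0 + 5*(26 + 5))**2 = (0 + 5*31)**2 = (0 + 155)**2 = 155**2 = 24025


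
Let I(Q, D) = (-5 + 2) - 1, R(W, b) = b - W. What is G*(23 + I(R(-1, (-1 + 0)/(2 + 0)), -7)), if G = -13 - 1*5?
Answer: -342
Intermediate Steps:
I(Q, D) = -4 (I(Q, D) = -3 - 1 = -4)
G = -18 (G = -13 - 5 = -18)
G*(23 + I(R(-1, (-1 + 0)/(2 + 0)), -7)) = -18*(23 - 4) = -18*19 = -342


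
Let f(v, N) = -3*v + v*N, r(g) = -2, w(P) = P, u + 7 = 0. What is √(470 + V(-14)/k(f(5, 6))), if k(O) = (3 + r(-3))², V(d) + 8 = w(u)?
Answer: √455 ≈ 21.331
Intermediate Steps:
u = -7 (u = -7 + 0 = -7)
V(d) = -15 (V(d) = -8 - 7 = -15)
f(v, N) = -3*v + N*v
k(O) = 1 (k(O) = (3 - 2)² = 1² = 1)
√(470 + V(-14)/k(f(5, 6))) = √(470 - 15/1) = √(470 - 15*1) = √(470 - 15) = √455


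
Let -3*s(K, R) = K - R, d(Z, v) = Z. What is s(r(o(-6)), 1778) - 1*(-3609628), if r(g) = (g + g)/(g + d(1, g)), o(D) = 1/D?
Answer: 18051104/5 ≈ 3.6102e+6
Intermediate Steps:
r(g) = 2*g/(1 + g) (r(g) = (g + g)/(g + 1) = (2*g)/(1 + g) = 2*g/(1 + g))
s(K, R) = -K/3 + R/3 (s(K, R) = -(K - R)/3 = -K/3 + R/3)
s(r(o(-6)), 1778) - 1*(-3609628) = (-2/(3*(-6)*(1 + 1/(-6))) + (⅓)*1778) - 1*(-3609628) = (-2*(-1)/(3*6*(1 - ⅙)) + 1778/3) + 3609628 = (-2*(-1)/(3*6*⅚) + 1778/3) + 3609628 = (-2*(-1)*6/(3*6*5) + 1778/3) + 3609628 = (-⅓*(-⅖) + 1778/3) + 3609628 = (2/15 + 1778/3) + 3609628 = 2964/5 + 3609628 = 18051104/5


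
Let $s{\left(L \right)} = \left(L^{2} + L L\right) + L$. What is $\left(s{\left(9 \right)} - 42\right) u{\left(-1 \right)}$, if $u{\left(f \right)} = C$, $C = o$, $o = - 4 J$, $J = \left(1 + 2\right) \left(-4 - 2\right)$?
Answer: $9288$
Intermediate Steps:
$J = -18$ ($J = 3 \left(-6\right) = -18$)
$o = 72$ ($o = \left(-4\right) \left(-18\right) = 72$)
$C = 72$
$s{\left(L \right)} = L + 2 L^{2}$ ($s{\left(L \right)} = \left(L^{2} + L^{2}\right) + L = 2 L^{2} + L = L + 2 L^{2}$)
$u{\left(f \right)} = 72$
$\left(s{\left(9 \right)} - 42\right) u{\left(-1 \right)} = \left(9 \left(1 + 2 \cdot 9\right) - 42\right) 72 = \left(9 \left(1 + 18\right) - 42\right) 72 = \left(9 \cdot 19 - 42\right) 72 = \left(171 - 42\right) 72 = 129 \cdot 72 = 9288$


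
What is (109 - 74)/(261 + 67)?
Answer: 35/328 ≈ 0.10671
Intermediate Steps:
(109 - 74)/(261 + 67) = 35/328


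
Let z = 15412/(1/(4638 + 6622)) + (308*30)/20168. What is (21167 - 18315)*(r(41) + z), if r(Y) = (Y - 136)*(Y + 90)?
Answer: 1247638055663160/2521 ≈ 4.9490e+11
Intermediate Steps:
r(Y) = (-136 + Y)*(90 + Y)
z = 437492122675/2521 (z = 15412/(1/11260) + 9240*(1/20168) = 15412/(1/11260) + 1155/2521 = 15412*11260 + 1155/2521 = 173539120 + 1155/2521 = 437492122675/2521 ≈ 1.7354e+8)
(21167 - 18315)*(r(41) + z) = (21167 - 18315)*((-12240 + 41² - 46*41) + 437492122675/2521) = 2852*((-12240 + 1681 - 1886) + 437492122675/2521) = 2852*(-12445 + 437492122675/2521) = 2852*(437460748830/2521) = 1247638055663160/2521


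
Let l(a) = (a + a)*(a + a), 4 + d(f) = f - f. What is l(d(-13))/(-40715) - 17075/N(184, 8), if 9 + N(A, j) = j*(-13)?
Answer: 695201393/4600795 ≈ 151.10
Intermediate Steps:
d(f) = -4 (d(f) = -4 + (f - f) = -4 + 0 = -4)
N(A, j) = -9 - 13*j (N(A, j) = -9 + j*(-13) = -9 - 13*j)
l(a) = 4*a² (l(a) = (2*a)*(2*a) = 4*a²)
l(d(-13))/(-40715) - 17075/N(184, 8) = (4*(-4)²)/(-40715) - 17075/(-9 - 13*8) = (4*16)*(-1/40715) - 17075/(-9 - 104) = 64*(-1/40715) - 17075/(-113) = -64/40715 - 17075*(-1/113) = -64/40715 + 17075/113 = 695201393/4600795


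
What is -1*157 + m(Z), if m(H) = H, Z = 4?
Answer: -153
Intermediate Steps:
-1*157 + m(Z) = -1*157 + 4 = -157 + 4 = -153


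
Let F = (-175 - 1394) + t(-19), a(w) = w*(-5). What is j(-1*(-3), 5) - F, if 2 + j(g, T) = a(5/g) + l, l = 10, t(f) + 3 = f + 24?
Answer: 4700/3 ≈ 1566.7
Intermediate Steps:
t(f) = 21 + f (t(f) = -3 + (f + 24) = -3 + (24 + f) = 21 + f)
a(w) = -5*w
j(g, T) = 8 - 25/g (j(g, T) = -2 + (-25/g + 10) = -2 + (10 - 25/g) = 8 - 25/g)
F = -1567 (F = (-175 - 1394) + (21 - 19) = -1569 + 2 = -1567)
j(-1*(-3), 5) - F = (8 - 25/((-1*(-3)))) - 1*(-1567) = (8 - 25/3) + 1567 = -⅓ + 1567 = 4700/3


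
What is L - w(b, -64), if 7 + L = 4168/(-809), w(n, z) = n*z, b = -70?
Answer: -3634151/809 ≈ -4492.1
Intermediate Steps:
L = -9831/809 (L = -7 + 4168/(-809) = -7 + 4168*(-1/809) = -7 - 4168/809 = -9831/809 ≈ -12.152)
L - w(b, -64) = -9831/809 - (-70)*(-64) = -9831/809 - 1*4480 = -9831/809 - 4480 = -3634151/809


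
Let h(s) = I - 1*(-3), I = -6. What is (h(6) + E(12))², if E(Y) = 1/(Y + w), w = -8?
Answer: 121/16 ≈ 7.5625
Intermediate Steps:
E(Y) = 1/(-8 + Y) (E(Y) = 1/(Y - 8) = 1/(-8 + Y))
h(s) = -3 (h(s) = -6 - 1*(-3) = -6 + 3 = -3)
(h(6) + E(12))² = (-3 + 1/(-8 + 12))² = (-3 + 1/4)² = (-3 + ¼)² = (-11/4)² = 121/16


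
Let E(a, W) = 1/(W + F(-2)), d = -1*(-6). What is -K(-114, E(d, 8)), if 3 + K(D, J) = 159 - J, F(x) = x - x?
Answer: -1247/8 ≈ -155.88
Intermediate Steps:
d = 6
F(x) = 0
E(a, W) = 1/W (E(a, W) = 1/(W + 0) = 1/W)
K(D, J) = 156 - J (K(D, J) = -3 + (159 - J) = 156 - J)
-K(-114, E(d, 8)) = -(156 - 1/8) = -(156 - 1*⅛) = -(156 - ⅛) = -1*1247/8 = -1247/8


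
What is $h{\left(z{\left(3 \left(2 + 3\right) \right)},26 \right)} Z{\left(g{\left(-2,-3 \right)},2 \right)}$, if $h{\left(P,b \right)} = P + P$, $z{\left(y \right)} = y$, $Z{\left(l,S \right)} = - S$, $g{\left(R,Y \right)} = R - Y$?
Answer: $-60$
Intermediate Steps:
$h{\left(P,b \right)} = 2 P$
$h{\left(z{\left(3 \left(2 + 3\right) \right)},26 \right)} Z{\left(g{\left(-2,-3 \right)},2 \right)} = 2 \cdot 3 \left(2 + 3\right) \left(\left(-1\right) 2\right) = 2 \cdot 3 \cdot 5 \left(-2\right) = 2 \cdot 15 \left(-2\right) = 30 \left(-2\right) = -60$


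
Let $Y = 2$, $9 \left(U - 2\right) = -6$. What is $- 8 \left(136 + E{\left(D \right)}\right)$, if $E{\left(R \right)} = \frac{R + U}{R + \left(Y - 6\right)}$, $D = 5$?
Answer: $- \frac{3416}{3} \approx -1138.7$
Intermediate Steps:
$U = \frac{4}{3}$ ($U = 2 + \frac{1}{9} \left(-6\right) = 2 - \frac{2}{3} = \frac{4}{3} \approx 1.3333$)
$E{\left(R \right)} = \frac{\frac{4}{3} + R}{-4 + R}$ ($E{\left(R \right)} = \frac{R + \frac{4}{3}}{R + \left(2 - 6\right)} = \frac{\frac{4}{3} + R}{R - 4} = \frac{\frac{4}{3} + R}{-4 + R}$)
$- 8 \left(136 + E{\left(D \right)}\right) = - 8 \left(136 + \frac{\frac{4}{3} + 5}{-4 + 5}\right) = - 8 \left(136 + 1^{-1} \cdot \frac{19}{3}\right) = - 8 \left(136 + 1 \cdot \frac{19}{3}\right) = - 8 \left(136 + \frac{19}{3}\right) = \left(-8\right) \frac{427}{3} = - \frac{3416}{3}$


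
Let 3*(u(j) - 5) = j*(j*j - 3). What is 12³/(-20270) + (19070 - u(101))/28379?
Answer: -764070521/66374115 ≈ -11.512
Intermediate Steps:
u(j) = 5 + j*(-3 + j²)/3 (u(j) = 5 + (j*(j*j - 3))/3 = 5 + (j*(j² - 3))/3 = 5 + (j*(-3 + j²))/3 = 5 + j*(-3 + j²)/3)
12³/(-20270) + (19070 - u(101))/28379 = 12³/(-20270) + (19070 - (5 - 1*101 + (⅓)*101³))/28379 = 1728*(-1/20270) + (19070 - (5 - 101 + (⅓)*1030301))*(1/28379) = -864/10135 + (19070 - (5 - 101 + 1030301/3))*(1/28379) = -864/10135 + (19070 - 1*1030013/3)*(1/28379) = -864/10135 + (19070 - 1030013/3)*(1/28379) = -864/10135 - 972803/3*1/28379 = -864/10135 - 74831/6549 = -764070521/66374115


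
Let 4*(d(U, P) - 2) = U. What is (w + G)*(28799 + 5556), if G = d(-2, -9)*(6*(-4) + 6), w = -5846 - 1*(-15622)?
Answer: 334926895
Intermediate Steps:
w = 9776 (w = -5846 + 15622 = 9776)
d(U, P) = 2 + U/4
G = -27 (G = (2 + (¼)*(-2))*(6*(-4) + 6) = (2 - ½)*(-24 + 6) = (3/2)*(-18) = -27)
(w + G)*(28799 + 5556) = (9776 - 27)*(28799 + 5556) = 9749*34355 = 334926895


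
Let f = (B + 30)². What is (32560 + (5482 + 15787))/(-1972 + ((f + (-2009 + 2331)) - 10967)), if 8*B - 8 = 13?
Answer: -3445056/739367 ≈ -4.6595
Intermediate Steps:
B = 21/8 (B = 1 + (⅛)*13 = 1 + 13/8 = 21/8 ≈ 2.6250)
f = 68121/64 (f = (21/8 + 30)² = (261/8)² = 68121/64 ≈ 1064.4)
(32560 + (5482 + 15787))/(-1972 + ((f + (-2009 + 2331)) - 10967)) = (32560 + (5482 + 15787))/(-1972 + ((68121/64 + (-2009 + 2331)) - 10967)) = (32560 + 21269)/(-1972 + ((68121/64 + 322) - 10967)) = 53829/(-1972 + (88729/64 - 10967)) = 53829/(-1972 - 613159/64) = 53829/(-739367/64) = 53829*(-64/739367) = -3445056/739367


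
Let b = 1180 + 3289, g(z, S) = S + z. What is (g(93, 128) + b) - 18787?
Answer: -14097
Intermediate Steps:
b = 4469
(g(93, 128) + b) - 18787 = ((128 + 93) + 4469) - 18787 = (221 + 4469) - 18787 = 4690 - 18787 = -14097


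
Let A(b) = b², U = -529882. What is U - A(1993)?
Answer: -4501931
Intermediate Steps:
U - A(1993) = -529882 - 1*1993² = -529882 - 1*3972049 = -529882 - 3972049 = -4501931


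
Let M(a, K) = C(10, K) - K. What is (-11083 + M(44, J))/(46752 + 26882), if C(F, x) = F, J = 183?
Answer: -5628/36817 ≈ -0.15286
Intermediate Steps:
M(a, K) = 10 - K
(-11083 + M(44, J))/(46752 + 26882) = (-11083 + (10 - 1*183))/(46752 + 26882) = (-11083 + (10 - 183))/73634 = (-11083 - 173)*(1/73634) = -11256*1/73634 = -5628/36817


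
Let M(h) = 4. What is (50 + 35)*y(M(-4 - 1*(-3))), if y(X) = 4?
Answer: 340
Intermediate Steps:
(50 + 35)*y(M(-4 - 1*(-3))) = (50 + 35)*4 = 85*4 = 340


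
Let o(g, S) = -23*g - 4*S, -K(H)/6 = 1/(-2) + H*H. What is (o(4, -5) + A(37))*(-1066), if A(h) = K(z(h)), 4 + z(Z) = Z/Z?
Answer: 131118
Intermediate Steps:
z(Z) = -3 (z(Z) = -4 + Z/Z = -4 + 1 = -3)
K(H) = 3 - 6*H**2 (K(H) = -6*(1/(-2) + H*H) = -6*(-1/2 + H**2) = 3 - 6*H**2)
A(h) = -51 (A(h) = 3 - 6*(-3)**2 = 3 - 6*9 = 3 - 54 = -51)
(o(4, -5) + A(37))*(-1066) = ((-23*4 - 4*(-5)) - 51)*(-1066) = ((-92 + 20) - 51)*(-1066) = (-72 - 51)*(-1066) = -123*(-1066) = 131118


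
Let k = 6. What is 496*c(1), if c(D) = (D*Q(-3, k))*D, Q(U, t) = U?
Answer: -1488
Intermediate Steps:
c(D) = -3*D**2 (c(D) = (D*(-3))*D = (-3*D)*D = -3*D**2)
496*c(1) = 496*(-3*1**2) = 496*(-3*1) = 496*(-3) = -1488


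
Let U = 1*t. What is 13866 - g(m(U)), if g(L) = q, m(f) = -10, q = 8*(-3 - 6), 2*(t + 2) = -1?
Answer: 13938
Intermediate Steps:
t = -5/2 (t = -2 + (½)*(-1) = -2 - ½ = -5/2 ≈ -2.5000)
q = -72 (q = 8*(-9) = -72)
U = -5/2 (U = 1*(-5/2) = -5/2 ≈ -2.5000)
g(L) = -72
13866 - g(m(U)) = 13866 - 1*(-72) = 13866 + 72 = 13938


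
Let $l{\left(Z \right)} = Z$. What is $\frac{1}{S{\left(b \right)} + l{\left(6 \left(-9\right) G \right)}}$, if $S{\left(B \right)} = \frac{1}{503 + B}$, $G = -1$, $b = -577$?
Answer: $\frac{74}{3995} \approx 0.018523$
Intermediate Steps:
$\frac{1}{S{\left(b \right)} + l{\left(6 \left(-9\right) G \right)}} = \frac{1}{\frac{1}{503 - 577} + 6 \left(-9\right) \left(-1\right)} = \frac{1}{\frac{1}{-74} - -54} = \frac{1}{- \frac{1}{74} + 54} = \frac{1}{\frac{3995}{74}} = \frac{74}{3995}$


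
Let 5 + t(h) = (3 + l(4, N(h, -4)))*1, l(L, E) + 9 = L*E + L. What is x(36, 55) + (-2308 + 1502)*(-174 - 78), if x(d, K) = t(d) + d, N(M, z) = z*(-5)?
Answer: 203221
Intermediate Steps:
N(M, z) = -5*z
l(L, E) = -9 + L + E*L (l(L, E) = -9 + (L*E + L) = -9 + (E*L + L) = -9 + (L + E*L) = -9 + L + E*L)
t(h) = 73 (t(h) = -5 + (3 + (-9 + 4 - 5*(-4)*4))*1 = -5 + (3 + (-9 + 4 + 20*4))*1 = -5 + (3 + (-9 + 4 + 80))*1 = -5 + (3 + 75)*1 = -5 + 78*1 = -5 + 78 = 73)
x(d, K) = 73 + d
x(36, 55) + (-2308 + 1502)*(-174 - 78) = (73 + 36) + (-2308 + 1502)*(-174 - 78) = 109 - 806*(-252) = 109 + 203112 = 203221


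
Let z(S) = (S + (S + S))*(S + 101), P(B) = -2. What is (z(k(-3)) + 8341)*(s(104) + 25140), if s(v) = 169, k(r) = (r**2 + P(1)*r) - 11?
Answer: 242991709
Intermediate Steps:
k(r) = -11 + r**2 - 2*r (k(r) = (r**2 - 2*r) - 11 = -11 + r**2 - 2*r)
z(S) = 3*S*(101 + S) (z(S) = (S + 2*S)*(101 + S) = (3*S)*(101 + S) = 3*S*(101 + S))
(z(k(-3)) + 8341)*(s(104) + 25140) = (3*(-11 + (-3)**2 - 2*(-3))*(101 + (-11 + (-3)**2 - 2*(-3))) + 8341)*(169 + 25140) = (3*(-11 + 9 + 6)*(101 + (-11 + 9 + 6)) + 8341)*25309 = (3*4*(101 + 4) + 8341)*25309 = (3*4*105 + 8341)*25309 = (1260 + 8341)*25309 = 9601*25309 = 242991709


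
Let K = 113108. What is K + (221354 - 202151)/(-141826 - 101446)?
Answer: 27515990173/243272 ≈ 1.1311e+5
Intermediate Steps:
K + (221354 - 202151)/(-141826 - 101446) = 113108 + (221354 - 202151)/(-141826 - 101446) = 113108 + 19203/(-243272) = 113108 + 19203*(-1/243272) = 113108 - 19203/243272 = 27515990173/243272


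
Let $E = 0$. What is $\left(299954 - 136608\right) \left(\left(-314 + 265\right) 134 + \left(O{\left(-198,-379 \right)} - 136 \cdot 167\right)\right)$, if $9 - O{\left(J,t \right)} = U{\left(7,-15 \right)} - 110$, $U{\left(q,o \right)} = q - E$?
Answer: $-4764149436$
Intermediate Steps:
$U{\left(q,o \right)} = q$ ($U{\left(q,o \right)} = q - 0 = q + 0 = q$)
$O{\left(J,t \right)} = 112$ ($O{\left(J,t \right)} = 9 - \left(7 - 110\right) = 9 - -103 = 9 + 103 = 112$)
$\left(299954 - 136608\right) \left(\left(-314 + 265\right) 134 + \left(O{\left(-198,-379 \right)} - 136 \cdot 167\right)\right) = \left(299954 - 136608\right) \left(\left(-314 + 265\right) 134 + \left(112 - 136 \cdot 167\right)\right) = 163346 \left(\left(-49\right) 134 + \left(112 - 22712\right)\right) = 163346 \left(-6566 + \left(112 - 22712\right)\right) = 163346 \left(-6566 - 22600\right) = 163346 \left(-29166\right) = -4764149436$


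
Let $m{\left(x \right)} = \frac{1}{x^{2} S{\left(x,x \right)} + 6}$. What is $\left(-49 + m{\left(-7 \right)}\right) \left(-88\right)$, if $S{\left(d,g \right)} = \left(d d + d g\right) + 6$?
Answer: $\frac{10999868}{2551} \approx 4312.0$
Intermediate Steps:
$S{\left(d,g \right)} = 6 + d^{2} + d g$ ($S{\left(d,g \right)} = \left(d^{2} + d g\right) + 6 = 6 + d^{2} + d g$)
$m{\left(x \right)} = \frac{1}{6 + x^{2} \left(6 + 2 x^{2}\right)}$ ($m{\left(x \right)} = \frac{1}{x^{2} \left(6 + x^{2} + x x\right) + 6} = \frac{1}{x^{2} \left(6 + x^{2} + x^{2}\right) + 6} = \frac{1}{x^{2} \left(6 + 2 x^{2}\right) + 6} = \frac{1}{6 + x^{2} \left(6 + 2 x^{2}\right)}$)
$\left(-49 + m{\left(-7 \right)}\right) \left(-88\right) = \left(-49 + \frac{1}{2 \left(3 + \left(-7\right)^{2} \left(3 + \left(-7\right)^{2}\right)\right)}\right) \left(-88\right) = \left(-49 + \frac{1}{2 \left(3 + 49 \left(3 + 49\right)\right)}\right) \left(-88\right) = \left(-49 + \frac{1}{2 \left(3 + 49 \cdot 52\right)}\right) \left(-88\right) = \left(-49 + \frac{1}{2 \left(3 + 2548\right)}\right) \left(-88\right) = \left(-49 + \frac{1}{2 \cdot 2551}\right) \left(-88\right) = \left(-49 + \frac{1}{2} \cdot \frac{1}{2551}\right) \left(-88\right) = \left(-49 + \frac{1}{5102}\right) \left(-88\right) = \left(- \frac{249997}{5102}\right) \left(-88\right) = \frac{10999868}{2551}$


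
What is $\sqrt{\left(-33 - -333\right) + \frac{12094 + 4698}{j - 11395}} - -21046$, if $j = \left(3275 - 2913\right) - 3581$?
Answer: $21046 + \frac{2 \sqrt{3989081282}}{7307} \approx 21063.0$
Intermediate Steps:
$j = -3219$ ($j = 362 - 3581 = -3219$)
$\sqrt{\left(-33 - -333\right) + \frac{12094 + 4698}{j - 11395}} - -21046 = \sqrt{\left(-33 - -333\right) + \frac{12094 + 4698}{-3219 - 11395}} - -21046 = \sqrt{\left(-33 + 333\right) + \frac{16792}{-14614}} + 21046 = \sqrt{300 + 16792 \left(- \frac{1}{14614}\right)} + 21046 = \sqrt{300 - \frac{8396}{7307}} + 21046 = \sqrt{\frac{2183704}{7307}} + 21046 = \frac{2 \sqrt{3989081282}}{7307} + 21046 = 21046 + \frac{2 \sqrt{3989081282}}{7307}$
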